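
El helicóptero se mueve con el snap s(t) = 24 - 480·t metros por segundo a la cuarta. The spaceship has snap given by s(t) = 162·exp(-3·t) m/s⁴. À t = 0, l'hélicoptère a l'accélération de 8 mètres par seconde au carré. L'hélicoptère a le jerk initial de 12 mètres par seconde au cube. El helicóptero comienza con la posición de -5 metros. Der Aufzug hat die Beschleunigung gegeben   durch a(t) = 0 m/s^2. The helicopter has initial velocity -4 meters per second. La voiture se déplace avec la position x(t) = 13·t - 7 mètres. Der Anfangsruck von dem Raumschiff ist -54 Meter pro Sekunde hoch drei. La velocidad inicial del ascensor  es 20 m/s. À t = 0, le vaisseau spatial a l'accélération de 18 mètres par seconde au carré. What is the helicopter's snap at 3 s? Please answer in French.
En utilisant s(t) = 24 - 480·t et en substituant t = 3, nous trouvons s = -1416.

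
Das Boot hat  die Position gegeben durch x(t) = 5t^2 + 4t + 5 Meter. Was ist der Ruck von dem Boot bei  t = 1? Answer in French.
En partant de la position x(t) = 5·t^2 + 4·t + 5, nous prenons 3 dérivées. En prenant d/dt de x(t), nous trouvons v(t) = 10·t + 4. La dérivée de la vitesse donne l'accélération: a(t) = 10. En dérivant l'accélération, nous obtenons le jerk: j(t) = 0. De l'équation du jerk j(t) = 0, nous substituons t = 1 pour obtenir j = 0.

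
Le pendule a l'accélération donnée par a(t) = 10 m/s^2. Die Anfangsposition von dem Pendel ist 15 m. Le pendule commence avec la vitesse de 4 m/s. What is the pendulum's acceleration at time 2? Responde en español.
Tenemos la aceleración a(t) = 10. Sustituyendo t = 2: a(2) = 10.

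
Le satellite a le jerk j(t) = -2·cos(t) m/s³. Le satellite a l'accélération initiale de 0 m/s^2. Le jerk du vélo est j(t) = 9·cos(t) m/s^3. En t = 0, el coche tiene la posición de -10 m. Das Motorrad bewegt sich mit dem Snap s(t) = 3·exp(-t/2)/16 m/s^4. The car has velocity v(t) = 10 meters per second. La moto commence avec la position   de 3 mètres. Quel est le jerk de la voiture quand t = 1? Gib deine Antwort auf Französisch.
En partant de la vitesse v(t) = 10, nous prenons 2 dérivées. En dérivant la vitesse, nous obtenons l'accélération: a(t) = 0. En prenant d/dt de a(t), nous trouvons j(t) = 0. En utilisant j(t) = 0 et en substituant t = 1, nous trouvons j = 0.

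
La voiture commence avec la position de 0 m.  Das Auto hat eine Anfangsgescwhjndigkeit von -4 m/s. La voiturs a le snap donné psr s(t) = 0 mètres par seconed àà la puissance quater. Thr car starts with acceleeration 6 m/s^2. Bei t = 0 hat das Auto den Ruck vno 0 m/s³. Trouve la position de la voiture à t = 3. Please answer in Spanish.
Debemos encontrar la antiderivada de nuestra ecuación del snap s(t) = 0 4 veces. Integrando el snap y usando la condición inicial j(0) = 0, obtenemos j(t) = 0. Integrando la sacudida y usando la condición inicial a(0) = 6, obtenemos a(t) = 6. Tomando ∫a(t)dt y aplicando v(0) = -4, encontramos v(t) = 6·t - 4. Tomando ∫v(t)dt y aplicando x(0) = 0, encontramos x(t) = 3·t^2 - 4·t. Tenemos la posición x(t) = 3·t^2 - 4·t. Sustituyendo t = 3: x(3) = 15.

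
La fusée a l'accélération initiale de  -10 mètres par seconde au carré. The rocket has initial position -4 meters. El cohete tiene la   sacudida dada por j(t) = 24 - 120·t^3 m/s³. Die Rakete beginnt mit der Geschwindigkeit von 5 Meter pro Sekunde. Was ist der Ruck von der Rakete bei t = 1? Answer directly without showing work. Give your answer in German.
j(1) = -96.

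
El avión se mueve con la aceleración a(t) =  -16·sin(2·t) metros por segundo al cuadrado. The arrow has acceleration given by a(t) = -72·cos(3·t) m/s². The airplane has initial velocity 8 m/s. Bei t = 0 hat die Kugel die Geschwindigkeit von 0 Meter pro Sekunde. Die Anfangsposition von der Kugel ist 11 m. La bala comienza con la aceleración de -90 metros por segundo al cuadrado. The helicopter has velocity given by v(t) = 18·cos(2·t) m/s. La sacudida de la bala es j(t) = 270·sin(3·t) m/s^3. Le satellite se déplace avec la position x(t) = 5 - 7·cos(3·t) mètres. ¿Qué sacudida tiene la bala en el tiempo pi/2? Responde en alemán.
Aus der Gleichung für den Ruck j(t) = 270·sin(3·t), setzen wir t = pi/2 ein und erhalten j = -270.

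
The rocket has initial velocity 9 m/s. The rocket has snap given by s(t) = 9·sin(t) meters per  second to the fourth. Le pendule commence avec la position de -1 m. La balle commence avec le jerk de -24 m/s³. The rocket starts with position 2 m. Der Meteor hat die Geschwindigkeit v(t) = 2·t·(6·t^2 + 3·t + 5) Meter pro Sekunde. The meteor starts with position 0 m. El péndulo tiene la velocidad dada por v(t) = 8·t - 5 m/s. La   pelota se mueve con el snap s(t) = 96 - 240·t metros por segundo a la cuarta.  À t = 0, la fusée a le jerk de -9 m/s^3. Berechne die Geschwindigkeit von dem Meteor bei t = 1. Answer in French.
En utilisant v(t) = 2·t·(6·t^2 + 3·t + 5) et en substituant t = 1, nous trouvons v = 28.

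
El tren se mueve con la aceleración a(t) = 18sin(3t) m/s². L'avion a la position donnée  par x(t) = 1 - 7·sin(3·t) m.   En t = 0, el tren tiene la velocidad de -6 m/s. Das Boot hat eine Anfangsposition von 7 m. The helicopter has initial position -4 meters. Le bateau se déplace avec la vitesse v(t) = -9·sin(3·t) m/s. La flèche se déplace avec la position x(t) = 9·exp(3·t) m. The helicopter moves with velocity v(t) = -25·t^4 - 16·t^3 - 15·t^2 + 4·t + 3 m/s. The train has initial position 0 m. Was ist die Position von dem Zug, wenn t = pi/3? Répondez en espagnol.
Partiendo de la aceleración a(t) = 18·sin(3·t), tomamos 2 antiderivadas. La antiderivada de la aceleración es la velocidad. Usando v(0) = -6, obtenemos v(t) = -6·cos(3·t). La integral de la velocidad, con x(0) = 0, da la posición: x(t) = -2·sin(3·t). Tenemos la posición x(t) = -2·sin(3·t). Sustituyendo t = pi/3: x(pi/3) = 0.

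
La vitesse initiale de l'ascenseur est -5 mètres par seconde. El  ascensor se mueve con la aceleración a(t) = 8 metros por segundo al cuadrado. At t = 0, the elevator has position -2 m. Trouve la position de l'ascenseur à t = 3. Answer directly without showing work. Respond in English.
At t = 3, x = 19.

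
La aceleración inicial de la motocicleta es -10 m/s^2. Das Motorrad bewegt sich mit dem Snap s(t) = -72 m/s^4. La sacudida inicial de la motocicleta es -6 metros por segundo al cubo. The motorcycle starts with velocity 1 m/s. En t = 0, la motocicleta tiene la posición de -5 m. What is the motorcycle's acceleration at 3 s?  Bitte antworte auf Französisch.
Nous devons intégrer notre équation du snap s(t) = -72 2 fois. L'intégrale du snap est le jerk. En utilisant j(0) = -6, nous obtenons j(t) = -72·t - 6. L'intégrale du jerk, avec a(0) = -10, donne l'accélération: a(t) = -36·t^2 - 6·t - 10. En utilisant a(t) = -36·t^2 - 6·t - 10 et en substituant t = 3, nous trouvons a = -352.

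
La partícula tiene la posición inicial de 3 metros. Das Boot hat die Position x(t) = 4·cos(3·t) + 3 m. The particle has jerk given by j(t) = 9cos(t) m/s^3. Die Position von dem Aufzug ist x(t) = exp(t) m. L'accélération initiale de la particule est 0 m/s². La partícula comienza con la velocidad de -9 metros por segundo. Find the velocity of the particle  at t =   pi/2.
To find the answer, we compute 2 antiderivatives of j(t) = 9·cos(t). Taking ∫j(t)dt and applying a(0) = 0, we find a(t) = 9·sin(t). The integral of acceleration, with v(0) = -9, gives velocity: v(t) = -9·cos(t). From the given velocity equation v(t) = -9·cos(t), we substitute t = pi/2 to get v = 0.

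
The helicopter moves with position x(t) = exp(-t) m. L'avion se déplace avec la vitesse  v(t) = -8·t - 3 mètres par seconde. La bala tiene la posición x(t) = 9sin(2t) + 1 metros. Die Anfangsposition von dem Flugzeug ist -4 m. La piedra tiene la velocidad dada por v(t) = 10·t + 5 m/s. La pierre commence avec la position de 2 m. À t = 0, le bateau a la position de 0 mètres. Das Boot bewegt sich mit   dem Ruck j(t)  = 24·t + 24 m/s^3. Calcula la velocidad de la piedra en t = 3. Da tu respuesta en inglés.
From the given velocity equation v(t) = 10·t + 5, we substitute t = 3 to get v = 35.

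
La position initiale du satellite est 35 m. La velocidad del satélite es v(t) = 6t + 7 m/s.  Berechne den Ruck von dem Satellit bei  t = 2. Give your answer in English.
Starting from velocity v(t) = 6·t + 7, we take 2 derivatives. Differentiating velocity, we get acceleration: a(t) = 6. Taking d/dt of a(t), we find j(t) = 0. Using j(t) = 0 and substituting t = 2, we find j = 0.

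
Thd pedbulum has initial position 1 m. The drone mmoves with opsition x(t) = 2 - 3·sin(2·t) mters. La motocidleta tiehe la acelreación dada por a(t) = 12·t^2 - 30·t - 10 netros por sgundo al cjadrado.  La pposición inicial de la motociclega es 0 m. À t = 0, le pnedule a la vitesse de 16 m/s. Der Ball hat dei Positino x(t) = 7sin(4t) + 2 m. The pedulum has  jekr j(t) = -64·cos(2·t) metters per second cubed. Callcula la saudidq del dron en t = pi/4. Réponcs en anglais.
Starting from position x(t) = 2 - 3·sin(2·t), we take 3 derivatives. Differentiating position, we get velocity: v(t) = -6·cos(2·t). The derivative of velocity gives acceleration: a(t) = 12·sin(2·t). The derivative of acceleration gives jerk: j(t) = 24·cos(2·t). From the given jerk equation j(t) = 24·cos(2·t), we substitute t = pi/4 to get j = 0.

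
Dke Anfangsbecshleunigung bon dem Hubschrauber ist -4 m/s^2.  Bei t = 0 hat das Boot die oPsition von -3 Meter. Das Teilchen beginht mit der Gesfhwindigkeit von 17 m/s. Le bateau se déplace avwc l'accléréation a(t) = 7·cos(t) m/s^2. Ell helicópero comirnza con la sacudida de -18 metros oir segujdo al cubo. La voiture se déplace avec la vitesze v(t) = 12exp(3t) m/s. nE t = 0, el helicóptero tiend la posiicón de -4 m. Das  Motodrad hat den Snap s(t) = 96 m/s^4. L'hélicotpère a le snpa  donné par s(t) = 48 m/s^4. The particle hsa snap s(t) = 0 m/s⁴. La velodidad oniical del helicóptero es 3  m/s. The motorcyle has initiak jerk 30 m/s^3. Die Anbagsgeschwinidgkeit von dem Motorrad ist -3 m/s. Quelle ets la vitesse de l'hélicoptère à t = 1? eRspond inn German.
Wir müssen unsere Gleichung für den Snap s(t) = 48 3-mal integrieren. Das Integral von dem Snap, mit j(0) = -18, ergibt den Ruck: j(t) = 48·t - 18. Die Stammfunktion von dem Ruck, mit a(0) = -4, ergibt die Beschleunigung: a(t) = 24·t^2 - 18·t - 4. Mit ∫a(t)dt und Anwendung von v(0) = 3, finden wir v(t) = 8·t^3 - 9·t^2 - 4·t + 3. Mit v(t) = 8·t^3 - 9·t^2 - 4·t + 3 und Einsetzen von t = 1, finden wir v = -2.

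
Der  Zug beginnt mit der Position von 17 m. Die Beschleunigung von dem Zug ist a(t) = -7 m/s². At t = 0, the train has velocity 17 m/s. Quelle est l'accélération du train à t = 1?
Nous avons l'accélération a(t) = -7. En substituant t = 1: a(1) = -7.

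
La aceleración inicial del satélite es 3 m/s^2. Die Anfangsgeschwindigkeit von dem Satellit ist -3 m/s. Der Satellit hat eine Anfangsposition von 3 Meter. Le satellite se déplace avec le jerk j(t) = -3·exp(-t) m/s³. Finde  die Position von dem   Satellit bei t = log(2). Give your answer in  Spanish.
Necesitamos integrar nuestra ecuación de la sacudida j(t) = -3·exp(-t) 3 veces. La antiderivada de la sacudida es la aceleración. Usando a(0) = 3, obtenemos a(t) = 3·exp(-t). La integral de la aceleración es la velocidad. Usando v(0) = -3, obtenemos v(t) = -3·exp(-t). La antiderivada de la velocidad, con x(0) = 3, da la posición: x(t) = 3·exp(-t). Tenemos la posición x(t) = 3·exp(-t). Sustituyendo t = log(2): x(log(2)) = 3/2.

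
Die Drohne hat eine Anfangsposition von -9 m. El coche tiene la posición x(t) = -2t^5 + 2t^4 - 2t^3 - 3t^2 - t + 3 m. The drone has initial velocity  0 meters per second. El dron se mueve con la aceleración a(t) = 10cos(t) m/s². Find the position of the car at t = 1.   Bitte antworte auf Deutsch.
Aus der Gleichung für die Position x(t) = -2·t^5 + 2·t^4 - 2·t^3 - 3·t^2 - t + 3, setzen wir t = 1 ein und erhalten x = -3.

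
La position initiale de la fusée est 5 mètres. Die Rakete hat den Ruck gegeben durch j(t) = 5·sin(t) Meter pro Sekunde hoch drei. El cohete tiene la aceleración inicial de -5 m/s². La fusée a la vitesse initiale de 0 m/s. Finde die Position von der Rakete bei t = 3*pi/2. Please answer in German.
Um dies zu lösen, müssen wir 3 Stammfunktionen unserer Gleichung für den Ruck j(t) = 5·sin(t) finden. Die Stammfunktion von dem Ruck, mit a(0) = -5, ergibt die Beschleunigung: a(t) = -5·cos(t). Durch Integration von der Beschleunigung und Verwendung der Anfangsbedingung v(0) = 0, erhalten wir v(t) = -5·sin(t). Das Integral von der Geschwindigkeit, mit x(0) = 5, ergibt die Position: x(t) = 5·cos(t). Aus der Gleichung für die Position x(t) = 5·cos(t), setzen wir t = 3*pi/2 ein und erhalten x = 0.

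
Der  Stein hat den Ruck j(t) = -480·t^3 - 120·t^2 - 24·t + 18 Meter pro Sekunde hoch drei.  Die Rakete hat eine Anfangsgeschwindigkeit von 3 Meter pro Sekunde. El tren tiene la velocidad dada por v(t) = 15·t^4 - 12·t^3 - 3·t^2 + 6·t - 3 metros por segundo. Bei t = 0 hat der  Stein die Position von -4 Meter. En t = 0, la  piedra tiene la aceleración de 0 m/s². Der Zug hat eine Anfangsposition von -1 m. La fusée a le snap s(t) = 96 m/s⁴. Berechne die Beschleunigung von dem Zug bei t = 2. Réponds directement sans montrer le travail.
a(2) = 330.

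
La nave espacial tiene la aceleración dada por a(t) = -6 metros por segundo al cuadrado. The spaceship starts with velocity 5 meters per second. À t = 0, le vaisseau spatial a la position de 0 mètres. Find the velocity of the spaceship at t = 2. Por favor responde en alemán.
Wir müssen das Integral unserer Gleichung für die Beschleunigung a(t) = -6 1-mal finden. Das Integral von der Beschleunigung, mit v(0) = 5, ergibt die Geschwindigkeit: v(t) = 5 - 6·t. Wir haben die Geschwindigkeit v(t) = 5 - 6·t. Durch Einsetzen von t = 2: v(2) = -7.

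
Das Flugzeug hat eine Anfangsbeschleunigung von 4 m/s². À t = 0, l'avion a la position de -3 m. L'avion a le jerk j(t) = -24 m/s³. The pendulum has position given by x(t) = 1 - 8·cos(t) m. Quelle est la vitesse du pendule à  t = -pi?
Pour résoudre ceci, nous devons prendre 1 dérivée de notre équation de la position x(t) = 1 - 8·cos(t). En dérivant la position, nous obtenons la vitesse: v(t) = 8·sin(t). Nous avons la vitesse v(t) = 8·sin(t). En substituant t = -pi: v(-pi) = 0.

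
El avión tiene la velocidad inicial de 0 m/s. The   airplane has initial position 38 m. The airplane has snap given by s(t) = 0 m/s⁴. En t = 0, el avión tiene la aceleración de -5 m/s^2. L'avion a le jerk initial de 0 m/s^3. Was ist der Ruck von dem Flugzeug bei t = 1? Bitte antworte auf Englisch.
Starting from snap s(t) = 0, we take 1 integral. The integral of snap is jerk. Using j(0) = 0, we get j(t) = 0. We have jerk j(t) = 0. Substituting t = 1: j(1) = 0.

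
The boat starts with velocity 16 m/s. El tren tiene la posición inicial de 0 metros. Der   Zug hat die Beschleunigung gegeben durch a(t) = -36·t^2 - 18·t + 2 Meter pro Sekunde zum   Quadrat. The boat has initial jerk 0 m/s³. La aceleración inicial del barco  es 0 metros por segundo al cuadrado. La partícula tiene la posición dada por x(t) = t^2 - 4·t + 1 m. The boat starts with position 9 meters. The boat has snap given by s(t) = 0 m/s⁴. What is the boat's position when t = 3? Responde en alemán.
Ausgehend von dem Snap s(t) = 0, nehmen wir 4 Integrale. Das Integral von dem Snap, mit j(0) = 0, ergibt den Ruck: j(t) = 0. Durch Integration von dem Ruck und Verwendung der Anfangsbedingung a(0) = 0, erhalten wir a(t) = 0. Durch Integration von der Beschleunigung und Verwendung der Anfangsbedingung v(0) = 16, erhalten wir v(t) = 16. Die Stammfunktion von der Geschwindigkeit ist die Position. Mit x(0) = 9 erhalten wir x(t) = 16·t + 9. Aus der Gleichung für die Position x(t) = 16·t + 9, setzen wir t = 3 ein und erhalten x = 57.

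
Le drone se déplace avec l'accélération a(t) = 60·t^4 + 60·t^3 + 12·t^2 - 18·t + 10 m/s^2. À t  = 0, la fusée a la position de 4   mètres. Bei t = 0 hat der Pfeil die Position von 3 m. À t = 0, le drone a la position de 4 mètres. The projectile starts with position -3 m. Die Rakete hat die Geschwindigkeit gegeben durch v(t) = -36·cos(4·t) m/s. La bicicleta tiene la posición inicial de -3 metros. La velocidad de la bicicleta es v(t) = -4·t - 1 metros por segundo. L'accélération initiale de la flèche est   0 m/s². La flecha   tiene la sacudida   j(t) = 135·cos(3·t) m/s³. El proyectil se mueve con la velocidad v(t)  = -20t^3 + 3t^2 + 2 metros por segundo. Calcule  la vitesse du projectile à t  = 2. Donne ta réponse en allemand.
Aus der Gleichung für die Geschwindigkeit v(t) = -20·t^3 + 3·t^2 + 2, setzen wir t = 2 ein und erhalten v = -146.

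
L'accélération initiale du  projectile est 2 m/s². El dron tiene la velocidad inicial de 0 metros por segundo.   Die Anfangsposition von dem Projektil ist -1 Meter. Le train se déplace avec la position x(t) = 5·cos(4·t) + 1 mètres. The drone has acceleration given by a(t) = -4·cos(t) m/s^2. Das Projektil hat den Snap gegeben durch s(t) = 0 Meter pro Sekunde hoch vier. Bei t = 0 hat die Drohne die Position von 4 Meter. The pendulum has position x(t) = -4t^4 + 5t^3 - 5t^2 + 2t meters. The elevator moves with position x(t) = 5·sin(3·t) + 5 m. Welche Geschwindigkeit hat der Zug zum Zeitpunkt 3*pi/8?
Ausgehend von der Position x(t) = 5·cos(4·t) + 1, nehmen wir 1 Ableitung. Mit d/dt von x(t) finden wir v(t) = -20·sin(4·t). Wir haben die Geschwindigkeit v(t) = -20·sin(4·t). Durch Einsetzen von t = 3*pi/8: v(3*pi/8) = 20.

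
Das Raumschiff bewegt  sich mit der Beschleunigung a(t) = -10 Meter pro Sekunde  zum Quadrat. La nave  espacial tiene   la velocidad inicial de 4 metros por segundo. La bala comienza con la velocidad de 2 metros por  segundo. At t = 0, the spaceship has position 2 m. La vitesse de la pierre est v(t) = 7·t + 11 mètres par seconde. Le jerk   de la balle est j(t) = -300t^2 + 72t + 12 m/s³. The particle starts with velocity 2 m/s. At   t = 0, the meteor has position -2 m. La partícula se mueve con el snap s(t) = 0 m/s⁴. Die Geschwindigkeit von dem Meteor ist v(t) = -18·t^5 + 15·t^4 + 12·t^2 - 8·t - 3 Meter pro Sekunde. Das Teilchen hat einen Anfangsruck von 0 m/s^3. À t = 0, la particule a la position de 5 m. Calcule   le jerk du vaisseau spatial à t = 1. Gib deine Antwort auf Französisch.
Nous devons dériver notre équation de l'accélération a(t) = -10 1 fois. En prenant d/dt de a(t), nous trouvons j(t) = 0. Nous avons le jerk j(t) = 0. En substituant t = 1: j(1) = 0.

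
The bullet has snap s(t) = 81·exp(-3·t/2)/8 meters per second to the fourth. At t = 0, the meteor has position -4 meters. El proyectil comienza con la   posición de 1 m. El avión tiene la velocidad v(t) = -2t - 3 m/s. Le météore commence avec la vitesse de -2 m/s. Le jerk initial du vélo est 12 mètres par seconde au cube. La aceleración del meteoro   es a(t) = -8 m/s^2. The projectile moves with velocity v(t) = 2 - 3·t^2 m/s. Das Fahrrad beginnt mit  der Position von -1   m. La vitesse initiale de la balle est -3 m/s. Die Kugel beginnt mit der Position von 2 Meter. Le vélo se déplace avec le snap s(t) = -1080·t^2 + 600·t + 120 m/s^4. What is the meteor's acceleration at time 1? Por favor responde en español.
Tenemos la aceleración a(t) = -8. Sustituyendo t = 1: a(1) = -8.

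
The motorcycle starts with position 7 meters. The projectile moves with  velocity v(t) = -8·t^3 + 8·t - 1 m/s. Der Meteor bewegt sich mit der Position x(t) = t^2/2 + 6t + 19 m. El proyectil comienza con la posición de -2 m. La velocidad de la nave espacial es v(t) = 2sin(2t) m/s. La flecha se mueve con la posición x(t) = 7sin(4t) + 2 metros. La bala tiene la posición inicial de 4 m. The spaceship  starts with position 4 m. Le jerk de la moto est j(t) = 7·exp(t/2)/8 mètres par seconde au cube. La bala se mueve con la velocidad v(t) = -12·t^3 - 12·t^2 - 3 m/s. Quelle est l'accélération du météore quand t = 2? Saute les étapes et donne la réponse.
À t = 2, a = 1.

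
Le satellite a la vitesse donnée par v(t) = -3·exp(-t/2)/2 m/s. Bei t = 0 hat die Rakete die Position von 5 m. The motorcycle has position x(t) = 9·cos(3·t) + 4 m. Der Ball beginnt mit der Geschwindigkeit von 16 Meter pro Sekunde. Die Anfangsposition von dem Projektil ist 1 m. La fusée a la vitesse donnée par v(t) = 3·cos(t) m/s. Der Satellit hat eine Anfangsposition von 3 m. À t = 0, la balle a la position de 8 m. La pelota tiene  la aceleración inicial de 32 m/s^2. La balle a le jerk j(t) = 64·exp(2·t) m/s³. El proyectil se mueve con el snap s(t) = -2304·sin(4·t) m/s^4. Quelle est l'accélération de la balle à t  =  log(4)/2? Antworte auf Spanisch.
Necesitamos integrar nuestra ecuación de la sacudida j(t) = 64·exp(2·t) 1 vez. Integrando la sacudida y usando la condición inicial a(0) = 32, obtenemos a(t) = 32·exp(2·t). Usando a(t) = 32·exp(2·t) y sustituyendo t = log(4)/2, encontramos a = 128.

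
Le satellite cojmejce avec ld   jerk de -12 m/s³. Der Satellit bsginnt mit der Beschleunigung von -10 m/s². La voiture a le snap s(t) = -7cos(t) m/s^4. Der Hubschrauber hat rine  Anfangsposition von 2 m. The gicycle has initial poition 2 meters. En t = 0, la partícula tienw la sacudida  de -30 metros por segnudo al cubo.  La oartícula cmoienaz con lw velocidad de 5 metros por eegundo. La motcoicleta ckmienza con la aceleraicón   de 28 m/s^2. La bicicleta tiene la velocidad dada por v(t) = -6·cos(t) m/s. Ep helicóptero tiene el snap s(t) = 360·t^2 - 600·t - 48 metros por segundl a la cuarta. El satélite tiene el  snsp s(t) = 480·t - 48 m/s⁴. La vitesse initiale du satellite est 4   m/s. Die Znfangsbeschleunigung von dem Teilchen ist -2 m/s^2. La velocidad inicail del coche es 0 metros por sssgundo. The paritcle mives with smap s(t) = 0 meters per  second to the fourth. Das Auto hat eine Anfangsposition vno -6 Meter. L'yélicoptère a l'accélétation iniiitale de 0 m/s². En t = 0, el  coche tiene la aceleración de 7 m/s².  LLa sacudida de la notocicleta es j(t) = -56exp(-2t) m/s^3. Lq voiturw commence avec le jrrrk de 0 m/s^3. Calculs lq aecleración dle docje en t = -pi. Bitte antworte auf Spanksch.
Necesitamos integrar nuestra ecuación del snap s(t) = -7·cos(t) 2 veces. Integrando el snap y usando la condición inicial j(0) = 0, obtenemos j(t) = -7·sin(t). La antiderivada de la sacudida, con a(0) = 7, da la aceleración: a(t) = 7·cos(t). Usando a(t) = 7·cos(t) y sustituyendo t = -pi, encontramos a = -7.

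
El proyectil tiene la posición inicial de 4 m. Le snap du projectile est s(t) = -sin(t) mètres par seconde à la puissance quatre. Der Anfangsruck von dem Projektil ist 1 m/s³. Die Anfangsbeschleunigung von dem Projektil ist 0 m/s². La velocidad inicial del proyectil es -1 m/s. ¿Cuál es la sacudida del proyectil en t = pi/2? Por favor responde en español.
Necesitamos integrar nuestra ecuación del snap s(t) = -sin(t) 1 vez. Tomando ∫s(t)dt y aplicando j(0) = 1, encontramos j(t) = cos(t). Tenemos la sacudida j(t) = cos(t). Sustituyendo t = pi/2: j(pi/2) = 0.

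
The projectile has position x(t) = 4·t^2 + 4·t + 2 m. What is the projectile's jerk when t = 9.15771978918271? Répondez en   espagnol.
Debemos derivar nuestra ecuación de la posición x(t) = 4·t^2 + 4·t + 2 3 veces. Tomando d/dt de x(t), encontramos v(t) = 8·t + 4. Tomando d/dt de v(t), encontramos a(t) = 8. Tomando d/dt de a(t), encontramos j(t) = 0. De la ecuación de la sacudida j(t) = 0, sustituimos t = 9.15771978918271 para obtener j = 0.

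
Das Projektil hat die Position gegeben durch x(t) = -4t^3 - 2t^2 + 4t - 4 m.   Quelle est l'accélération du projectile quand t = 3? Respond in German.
Ausgehend von der Position x(t) = -4·t^3 - 2·t^2 + 4·t - 4, nehmen wir 2 Ableitungen. Die Ableitung von der Position ergibt die Geschwindigkeit: v(t) = -12·t^2 - 4·t + 4. Mit d/dt von v(t) finden wir a(t) = -24·t - 4. Mit a(t) = -24·t - 4 und Einsetzen von t = 3, finden wir a = -76.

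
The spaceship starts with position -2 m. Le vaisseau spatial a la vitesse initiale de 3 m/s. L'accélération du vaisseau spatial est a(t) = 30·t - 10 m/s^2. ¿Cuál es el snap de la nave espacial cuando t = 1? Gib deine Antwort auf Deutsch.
Ausgehend von der Beschleunigung a(t) = 30·t - 10, nehmen wir 2 Ableitungen. Durch Ableiten von der Beschleunigung erhalten wir den Ruck: j(t) = 30. Durch Ableiten von dem Ruck erhalten wir den Snap: s(t) = 0. Mit s(t) = 0 und Einsetzen von t = 1, finden wir s = 0.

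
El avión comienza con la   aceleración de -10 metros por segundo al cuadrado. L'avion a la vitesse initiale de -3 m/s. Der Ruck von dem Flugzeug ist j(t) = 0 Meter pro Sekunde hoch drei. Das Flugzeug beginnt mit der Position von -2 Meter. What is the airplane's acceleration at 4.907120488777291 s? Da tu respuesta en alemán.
Ausgehend von dem Ruck j(t) = 0, nehmen wir 1 Integral. Mit ∫j(t)dt und Anwendung von a(0) = -10, finden wir a(t) = -10. Aus der Gleichung für die Beschleunigung a(t) = -10, setzen wir t = 4.907120488777291 ein und erhalten a = -10.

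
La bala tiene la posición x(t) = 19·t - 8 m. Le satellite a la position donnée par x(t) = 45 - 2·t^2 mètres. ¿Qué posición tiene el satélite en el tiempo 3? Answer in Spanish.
Usando x(t) = 45 - 2·t^2 y sustituyendo t = 3, encontramos x = 27.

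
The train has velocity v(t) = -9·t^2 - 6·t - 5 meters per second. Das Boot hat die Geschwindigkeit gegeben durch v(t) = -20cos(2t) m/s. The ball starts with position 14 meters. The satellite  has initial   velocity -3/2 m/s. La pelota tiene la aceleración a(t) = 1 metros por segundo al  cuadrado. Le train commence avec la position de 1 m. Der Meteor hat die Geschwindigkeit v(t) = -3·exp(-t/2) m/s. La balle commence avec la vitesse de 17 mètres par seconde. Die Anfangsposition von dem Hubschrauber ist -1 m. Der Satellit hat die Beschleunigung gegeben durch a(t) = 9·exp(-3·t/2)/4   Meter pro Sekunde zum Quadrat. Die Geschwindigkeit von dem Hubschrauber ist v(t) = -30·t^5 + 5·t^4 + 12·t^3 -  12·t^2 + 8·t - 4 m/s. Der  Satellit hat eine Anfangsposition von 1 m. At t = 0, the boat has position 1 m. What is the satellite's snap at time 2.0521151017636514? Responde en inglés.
We must differentiate our acceleration equation a(t) = 9·exp(-3·t/2)/4 2 times. Differentiating acceleration, we get jerk: j(t) = -27·exp(-3·t/2)/8. Taking d/dt of j(t), we find s(t) = 81·exp(-3·t/2)/16. From the given snap equation s(t) = 81·exp(-3·t/2)/16, we substitute t = 2.0521151017636514 to get s = 0.233094292086691.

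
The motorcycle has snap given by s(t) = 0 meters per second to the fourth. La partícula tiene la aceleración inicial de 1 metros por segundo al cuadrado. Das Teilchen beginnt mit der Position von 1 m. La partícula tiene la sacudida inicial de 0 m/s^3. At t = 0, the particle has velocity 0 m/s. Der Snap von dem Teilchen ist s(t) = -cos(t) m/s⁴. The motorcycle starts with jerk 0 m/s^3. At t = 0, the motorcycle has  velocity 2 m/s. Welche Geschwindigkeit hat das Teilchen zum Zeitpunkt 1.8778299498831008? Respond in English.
To find the answer, we compute 3 integrals of s(t) = -cos(t). Integrating snap and using the initial condition j(0) = 0, we get j(t) = -sin(t). The antiderivative of jerk is acceleration. Using a(0) = 1, we get a(t) = cos(t). Taking ∫a(t)dt and applying v(0) = 0, we find v(t) = sin(t). We have velocity v(t) = sin(t). Substituting t = 1.8778299498831008: v(1.8778299498831008) = 0.953234297479364.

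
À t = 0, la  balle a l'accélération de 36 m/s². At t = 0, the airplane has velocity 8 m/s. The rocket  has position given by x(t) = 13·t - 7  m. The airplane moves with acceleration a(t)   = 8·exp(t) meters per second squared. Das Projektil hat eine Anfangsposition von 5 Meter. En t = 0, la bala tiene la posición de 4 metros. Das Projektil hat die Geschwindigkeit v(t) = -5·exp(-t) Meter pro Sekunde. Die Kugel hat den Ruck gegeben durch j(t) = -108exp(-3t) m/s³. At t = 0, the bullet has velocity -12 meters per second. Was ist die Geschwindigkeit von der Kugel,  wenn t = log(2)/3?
Wir müssen unsere Gleichung für den Ruck j(t) = -108·exp(-3·t) 2-mal integrieren. Die Stammfunktion von dem Ruck ist die Beschleunigung. Mit a(0) = 36 erhalten wir a(t) = 36·exp(-3·t). Die Stammfunktion von der Beschleunigung, mit v(0) = -12, ergibt die Geschwindigkeit: v(t) = -12·exp(-3·t). Wir haben die Geschwindigkeit v(t) = -12·exp(-3·t). Durch Einsetzen von t = log(2)/3: v(log(2)/3) = -6.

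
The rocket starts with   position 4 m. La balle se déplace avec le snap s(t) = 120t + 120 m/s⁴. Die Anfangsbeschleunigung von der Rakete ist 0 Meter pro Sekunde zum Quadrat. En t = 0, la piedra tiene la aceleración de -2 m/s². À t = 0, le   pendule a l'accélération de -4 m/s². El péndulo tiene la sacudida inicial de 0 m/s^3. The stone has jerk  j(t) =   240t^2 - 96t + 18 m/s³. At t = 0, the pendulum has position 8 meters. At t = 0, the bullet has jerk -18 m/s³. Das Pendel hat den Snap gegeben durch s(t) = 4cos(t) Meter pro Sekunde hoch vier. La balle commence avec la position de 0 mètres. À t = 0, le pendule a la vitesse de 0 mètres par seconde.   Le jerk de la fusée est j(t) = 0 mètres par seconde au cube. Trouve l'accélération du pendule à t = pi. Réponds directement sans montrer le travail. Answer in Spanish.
La respuesta es 4.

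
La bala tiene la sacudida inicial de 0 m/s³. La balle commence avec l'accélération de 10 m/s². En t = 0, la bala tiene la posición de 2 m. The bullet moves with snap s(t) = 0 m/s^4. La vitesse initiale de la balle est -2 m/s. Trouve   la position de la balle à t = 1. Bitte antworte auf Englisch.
We must find the antiderivative of our snap equation s(t) = 0 4 times. Taking ∫s(t)dt and applying j(0) = 0, we find j(t) = 0. The integral of jerk is acceleration. Using a(0) = 10, we get a(t) = 10. Taking ∫a(t)dt and applying v(0) = -2, we find v(t) = 10·t - 2. The antiderivative of velocity, with x(0) = 2, gives position: x(t) = 5·t^2 - 2·t + 2. From the given position equation x(t) = 5·t^2 - 2·t + 2, we substitute t = 1 to get x = 5.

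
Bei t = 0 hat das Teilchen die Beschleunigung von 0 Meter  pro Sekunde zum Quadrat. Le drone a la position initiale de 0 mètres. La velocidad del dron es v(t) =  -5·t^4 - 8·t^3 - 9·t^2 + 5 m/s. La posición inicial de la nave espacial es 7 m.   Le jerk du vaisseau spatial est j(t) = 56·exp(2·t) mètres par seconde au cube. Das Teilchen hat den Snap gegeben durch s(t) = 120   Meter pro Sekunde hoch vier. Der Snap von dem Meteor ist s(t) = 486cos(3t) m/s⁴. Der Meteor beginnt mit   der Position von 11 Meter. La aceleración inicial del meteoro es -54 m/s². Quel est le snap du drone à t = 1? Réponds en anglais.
To solve this, we need to take 3 derivatives of our velocity equation v(t) = -5·t^4 - 8·t^3 - 9·t^2 + 5. The derivative of velocity gives acceleration: a(t) = -20·t^3 - 24·t^2 - 18·t. Taking d/dt of a(t), we find j(t) = -60·t^2 - 48·t - 18. Taking d/dt of j(t), we find s(t) = -120·t - 48. We have snap s(t) = -120·t - 48. Substituting t = 1: s(1) = -168.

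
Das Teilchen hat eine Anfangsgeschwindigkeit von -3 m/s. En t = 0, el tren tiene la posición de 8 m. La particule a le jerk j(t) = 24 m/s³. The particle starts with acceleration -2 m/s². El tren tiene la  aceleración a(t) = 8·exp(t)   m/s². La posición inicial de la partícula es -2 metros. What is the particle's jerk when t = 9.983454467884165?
We have jerk j(t) = 24. Substituting t = 9.983454467884165: j(9.983454467884165) = 24.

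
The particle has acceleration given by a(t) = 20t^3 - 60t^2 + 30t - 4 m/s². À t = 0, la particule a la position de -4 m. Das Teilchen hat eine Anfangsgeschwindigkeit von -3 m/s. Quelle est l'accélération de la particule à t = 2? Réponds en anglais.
Using a(t) = 20·t^3 - 60·t^2 + 30·t - 4 and substituting t = 2, we find a = -24.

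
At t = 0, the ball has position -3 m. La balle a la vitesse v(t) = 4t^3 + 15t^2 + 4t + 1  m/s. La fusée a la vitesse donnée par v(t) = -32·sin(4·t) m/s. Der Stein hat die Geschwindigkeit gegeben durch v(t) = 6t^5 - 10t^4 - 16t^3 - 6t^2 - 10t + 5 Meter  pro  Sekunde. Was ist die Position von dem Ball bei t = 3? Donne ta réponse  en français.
En partant de la vitesse v(t) = 4·t^3 + 15·t^2 + 4·t + 1, nous prenons 1 intégrale. La primitive de la vitesse est la position. En utilisant x(0) = -3, nous obtenons x(t) = t^4 + 5·t^3 + 2·t^2 + t - 3. En utilisant x(t) = t^4 + 5·t^3 + 2·t^2 + t - 3 et en substituant t = 3, nous trouvons x = 234.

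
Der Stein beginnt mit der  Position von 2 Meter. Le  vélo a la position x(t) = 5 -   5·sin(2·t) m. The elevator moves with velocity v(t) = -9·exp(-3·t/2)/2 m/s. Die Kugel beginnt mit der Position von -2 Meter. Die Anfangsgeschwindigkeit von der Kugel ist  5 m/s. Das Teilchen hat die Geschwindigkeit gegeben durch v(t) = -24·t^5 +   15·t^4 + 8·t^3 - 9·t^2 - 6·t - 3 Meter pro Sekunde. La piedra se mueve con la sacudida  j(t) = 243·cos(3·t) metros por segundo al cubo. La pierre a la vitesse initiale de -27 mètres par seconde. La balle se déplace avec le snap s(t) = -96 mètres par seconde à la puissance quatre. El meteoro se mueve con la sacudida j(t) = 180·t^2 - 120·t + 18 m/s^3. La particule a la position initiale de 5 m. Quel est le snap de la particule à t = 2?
Nous devons dériver notre équation de la vitesse v(t) = -24·t^5 + 15·t^4 + 8·t^3 - 9·t^2 - 6·t - 3 3 fois. En prenant d/dt de v(t), nous trouvons a(t) = -120·t^4 + 60·t^3 + 24·t^2 - 18·t - 6. En dérivant l'accélération, nous obtenons le jerk: j(t) = -480·t^3 + 180·t^2 + 48·t - 18. En dérivant le jerk, nous obtenons le snap: s(t) = -1440·t^2 + 360·t + 48. De l'équation du snap s(t) = -1440·t^2 + 360·t + 48, nous substituons t = 2 pour obtenir s = -4992.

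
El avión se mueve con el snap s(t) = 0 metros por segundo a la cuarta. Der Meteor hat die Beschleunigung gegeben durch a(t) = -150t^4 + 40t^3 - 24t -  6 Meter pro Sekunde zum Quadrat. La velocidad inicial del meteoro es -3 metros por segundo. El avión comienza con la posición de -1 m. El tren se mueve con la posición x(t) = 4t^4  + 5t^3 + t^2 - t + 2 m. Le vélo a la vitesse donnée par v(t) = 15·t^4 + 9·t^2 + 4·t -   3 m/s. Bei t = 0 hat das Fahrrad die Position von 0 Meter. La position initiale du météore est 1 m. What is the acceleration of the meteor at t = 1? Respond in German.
Mit a(t) = -150·t^4 + 40·t^3 - 24·t - 6 und Einsetzen von t = 1, finden wir a = -140.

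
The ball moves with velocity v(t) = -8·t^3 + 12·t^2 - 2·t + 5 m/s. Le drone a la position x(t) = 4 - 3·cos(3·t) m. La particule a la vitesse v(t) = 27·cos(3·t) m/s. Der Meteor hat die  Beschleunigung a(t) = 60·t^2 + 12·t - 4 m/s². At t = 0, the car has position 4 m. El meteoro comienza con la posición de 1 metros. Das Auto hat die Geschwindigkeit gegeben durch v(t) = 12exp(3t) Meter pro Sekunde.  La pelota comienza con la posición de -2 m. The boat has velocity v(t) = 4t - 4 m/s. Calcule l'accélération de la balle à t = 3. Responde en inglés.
To solve this, we need to take 1 derivative of our velocity equation v(t) = -8·t^3 + 12·t^2 - 2·t + 5. The derivative of velocity gives acceleration: a(t) = -24·t^2 + 24·t - 2. Using a(t) = -24·t^2 + 24·t - 2 and substituting t = 3, we find a = -146.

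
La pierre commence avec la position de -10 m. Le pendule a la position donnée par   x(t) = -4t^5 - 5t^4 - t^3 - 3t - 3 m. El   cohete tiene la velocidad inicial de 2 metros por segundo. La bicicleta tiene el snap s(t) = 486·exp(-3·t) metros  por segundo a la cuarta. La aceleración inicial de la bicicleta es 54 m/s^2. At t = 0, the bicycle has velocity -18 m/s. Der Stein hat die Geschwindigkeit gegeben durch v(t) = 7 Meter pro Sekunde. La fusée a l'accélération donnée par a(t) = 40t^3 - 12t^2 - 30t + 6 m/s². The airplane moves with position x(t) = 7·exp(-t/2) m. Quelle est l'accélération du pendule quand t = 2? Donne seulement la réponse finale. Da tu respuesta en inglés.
The answer is -892.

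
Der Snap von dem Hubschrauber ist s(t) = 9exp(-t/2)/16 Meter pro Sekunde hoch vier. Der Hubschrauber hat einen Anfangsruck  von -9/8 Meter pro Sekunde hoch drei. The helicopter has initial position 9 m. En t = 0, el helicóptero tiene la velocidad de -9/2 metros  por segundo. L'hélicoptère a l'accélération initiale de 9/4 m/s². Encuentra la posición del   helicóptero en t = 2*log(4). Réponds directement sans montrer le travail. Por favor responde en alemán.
Die Position bei t = 2*log(4) ist x = 9/4.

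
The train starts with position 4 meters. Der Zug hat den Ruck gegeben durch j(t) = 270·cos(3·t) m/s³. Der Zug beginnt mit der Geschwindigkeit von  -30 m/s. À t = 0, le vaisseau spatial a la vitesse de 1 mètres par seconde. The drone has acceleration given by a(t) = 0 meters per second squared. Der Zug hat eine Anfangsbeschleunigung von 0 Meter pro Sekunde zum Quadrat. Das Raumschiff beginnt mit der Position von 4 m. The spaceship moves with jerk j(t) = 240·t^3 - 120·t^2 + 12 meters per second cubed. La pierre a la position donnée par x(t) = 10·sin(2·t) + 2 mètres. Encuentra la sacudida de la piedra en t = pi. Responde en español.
Partiendo de la posición x(t) = 10·sin(2·t) + 2, tomamos 3 derivadas. Tomando d/dt de x(t), encontramos v(t) = 20·cos(2·t). Tomando d/dt de v(t), encontramos a(t) = -40·sin(2·t). La derivada de la aceleración da la sacudida: j(t) = -80·cos(2·t). Tenemos la sacudida j(t) = -80·cos(2·t). Sustituyendo t = pi: j(pi) = -80.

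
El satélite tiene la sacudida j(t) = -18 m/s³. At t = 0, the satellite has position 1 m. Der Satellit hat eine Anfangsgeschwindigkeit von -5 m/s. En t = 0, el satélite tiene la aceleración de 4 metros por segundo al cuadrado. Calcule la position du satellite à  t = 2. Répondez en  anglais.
We need to integrate our jerk equation j(t) = -18 3 times. Finding the antiderivative of j(t) and using a(0) = 4: a(t) = 4 - 18·t. The antiderivative of acceleration is velocity. Using v(0) = -5, we get v(t) = -9·t^2 + 4·t - 5. The integral of velocity, with x(0) = 1, gives position: x(t) = -3·t^3 + 2·t^2 - 5·t + 1. Using x(t) = -3·t^3 + 2·t^2 - 5·t + 1 and substituting t = 2, we find x = -25.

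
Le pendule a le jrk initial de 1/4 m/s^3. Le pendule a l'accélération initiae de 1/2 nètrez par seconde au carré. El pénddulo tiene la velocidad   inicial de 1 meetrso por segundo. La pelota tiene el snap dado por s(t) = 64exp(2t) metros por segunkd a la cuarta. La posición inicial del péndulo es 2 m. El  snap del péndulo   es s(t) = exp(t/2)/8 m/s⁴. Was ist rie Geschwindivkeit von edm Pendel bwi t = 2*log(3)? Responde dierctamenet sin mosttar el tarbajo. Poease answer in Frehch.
À t = 2*log(3), v = 3.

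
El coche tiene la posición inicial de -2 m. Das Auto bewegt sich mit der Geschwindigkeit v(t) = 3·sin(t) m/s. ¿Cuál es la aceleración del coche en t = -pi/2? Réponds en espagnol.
Debemos derivar nuestra ecuación de la velocidad v(t) = 3·sin(t) 1 vez. La derivada de la velocidad da la aceleración: a(t) = 3·cos(t). Usando a(t) = 3·cos(t) y sustituyendo t = -pi/2, encontramos a = 0.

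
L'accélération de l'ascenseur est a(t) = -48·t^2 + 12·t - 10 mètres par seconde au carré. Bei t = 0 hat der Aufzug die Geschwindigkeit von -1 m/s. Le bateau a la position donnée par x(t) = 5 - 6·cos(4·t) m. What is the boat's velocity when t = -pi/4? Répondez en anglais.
Starting from position x(t) = 5 - 6·cos(4·t), we take 1 derivative. The derivative of position gives velocity: v(t) = 24·sin(4·t). Using v(t) = 24·sin(4·t) and substituting t = -pi/4, we find v = 0.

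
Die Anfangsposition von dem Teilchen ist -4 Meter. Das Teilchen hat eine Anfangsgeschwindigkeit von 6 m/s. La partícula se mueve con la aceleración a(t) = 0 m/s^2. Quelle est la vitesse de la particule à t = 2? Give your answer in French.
Pour résoudre ceci, nous devons prendre 1 intégrale de notre équation de l'accélération a(t) = 0. L'intégrale de l'accélération est la vitesse. En utilisant v(0) = 6, nous obtenons v(t) = 6. En utilisant v(t) = 6 et en substituant t = 2, nous trouvons v = 6.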